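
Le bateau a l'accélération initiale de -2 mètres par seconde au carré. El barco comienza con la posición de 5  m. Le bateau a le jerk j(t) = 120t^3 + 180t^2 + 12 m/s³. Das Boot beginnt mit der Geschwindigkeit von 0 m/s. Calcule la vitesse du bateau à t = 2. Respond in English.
We must find the integral of our jerk equation j(t) = 120·t^3 + 180·t^2 + 12 2 times. Integrating jerk and using the initial condition a(0) = -2, we get a(t) = 30·t^4 + 60·t^3 + 12·t - 2. Finding the integral of a(t) and using v(0) = 0: v(t) = t·(6·t^4 + 15·t^3 + 6·t - 2). Using v(t) = t·(6·t^4 + 15·t^3 + 6·t - 2) and substituting t = 2, we find v = 452.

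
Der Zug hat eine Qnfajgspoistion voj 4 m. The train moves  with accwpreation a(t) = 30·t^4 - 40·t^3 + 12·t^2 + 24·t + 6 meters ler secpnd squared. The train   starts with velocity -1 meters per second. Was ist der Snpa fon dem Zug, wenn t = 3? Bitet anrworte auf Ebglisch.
We must differentiate our acceleration equation a(t) = 30·t^4 - 40·t^3 + 12·t^2 + 24·t + 6 2 times. The derivative of acceleration gives jerk: j(t) = 120·t^3 - 120·t^2 + 24·t + 24. Differentiating jerk, we get snap: s(t) = 360·t^2 - 240·t + 24. From the given snap equation s(t) = 360·t^2 - 240·t + 24, we substitute t = 3 to get s = 2544.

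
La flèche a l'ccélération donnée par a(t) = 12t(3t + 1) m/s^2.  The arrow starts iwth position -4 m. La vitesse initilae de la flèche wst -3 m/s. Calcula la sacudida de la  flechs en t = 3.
Para resolver esto, necesitamos tomar 1 derivada de nuestra ecuación de la aceleración a(t) = 12·t·(3·t + 1). Derivando la aceleración, obtenemos la sacudida: j(t) = 72·t + 12. Tenemos la sacudida j(t) = 72·t + 12. Sustituyendo t = 3: j(3) = 228.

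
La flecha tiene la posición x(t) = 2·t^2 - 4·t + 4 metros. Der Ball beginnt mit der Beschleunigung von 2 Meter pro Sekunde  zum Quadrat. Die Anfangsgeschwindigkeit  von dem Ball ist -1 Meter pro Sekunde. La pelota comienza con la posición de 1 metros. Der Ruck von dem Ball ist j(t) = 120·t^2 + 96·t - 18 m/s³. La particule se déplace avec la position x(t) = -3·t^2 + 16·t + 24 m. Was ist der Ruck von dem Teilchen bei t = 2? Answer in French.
Pour résoudre ceci, nous devons prendre 3 dérivées de notre équation de la position x(t) = -3·t^2 + 16·t + 24. En dérivant la position, nous obtenons la vitesse: v(t) = 16 - 6·t. En dérivant la vitesse, nous obtenons l'accélération: a(t) = -6. La dérivée de l'accélération donne le jerk: j(t) = 0. En utilisant j(t) = 0 et en substituant t = 2, nous trouvons j = 0.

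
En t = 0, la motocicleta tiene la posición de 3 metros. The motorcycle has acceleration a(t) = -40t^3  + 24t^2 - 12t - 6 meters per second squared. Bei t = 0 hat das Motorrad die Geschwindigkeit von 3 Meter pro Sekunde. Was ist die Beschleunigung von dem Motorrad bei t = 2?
Wir haben die Beschleunigung a(t) = -40·t^3 + 24·t^2 - 12·t - 6. Durch Einsetzen von t = 2: a(2) = -254.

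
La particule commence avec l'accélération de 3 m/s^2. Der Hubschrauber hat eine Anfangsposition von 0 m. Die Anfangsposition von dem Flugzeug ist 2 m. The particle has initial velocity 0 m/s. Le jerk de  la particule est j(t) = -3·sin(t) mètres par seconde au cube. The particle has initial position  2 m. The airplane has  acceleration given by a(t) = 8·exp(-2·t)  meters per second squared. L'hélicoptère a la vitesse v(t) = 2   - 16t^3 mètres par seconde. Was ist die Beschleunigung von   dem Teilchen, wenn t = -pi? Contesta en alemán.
Wir müssen unsere Gleichung für den Ruck j(t) = -3·sin(t) 1-mal integrieren. Das Integral von dem Ruck, mit a(0) = 3, ergibt die Beschleunigung: a(t) = 3·cos(t). Wir haben die Beschleunigung a(t) = 3·cos(t). Durch Einsetzen von t = -pi: a(-pi) = -3.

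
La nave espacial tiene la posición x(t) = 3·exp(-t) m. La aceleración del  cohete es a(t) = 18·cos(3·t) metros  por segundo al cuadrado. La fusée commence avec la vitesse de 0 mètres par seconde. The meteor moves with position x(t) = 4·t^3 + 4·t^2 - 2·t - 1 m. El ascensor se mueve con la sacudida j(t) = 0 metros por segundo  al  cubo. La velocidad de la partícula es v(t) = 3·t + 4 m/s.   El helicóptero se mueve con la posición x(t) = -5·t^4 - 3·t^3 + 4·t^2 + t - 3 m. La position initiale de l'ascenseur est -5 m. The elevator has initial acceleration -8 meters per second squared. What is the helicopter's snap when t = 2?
We must differentiate our position equation x(t) = -5·t^4 - 3·t^3 + 4·t^2 + t - 3 4 times. The derivative of position gives velocity: v(t) = -20·t^3 - 9·t^2 + 8·t + 1. The derivative of velocity gives acceleration: a(t) = -60·t^2 - 18·t + 8. Differentiating acceleration, we get jerk: j(t) = -120·t - 18. The derivative of jerk gives snap: s(t) = -120. From the given snap equation s(t) = -120, we substitute t = 2 to get s = -120.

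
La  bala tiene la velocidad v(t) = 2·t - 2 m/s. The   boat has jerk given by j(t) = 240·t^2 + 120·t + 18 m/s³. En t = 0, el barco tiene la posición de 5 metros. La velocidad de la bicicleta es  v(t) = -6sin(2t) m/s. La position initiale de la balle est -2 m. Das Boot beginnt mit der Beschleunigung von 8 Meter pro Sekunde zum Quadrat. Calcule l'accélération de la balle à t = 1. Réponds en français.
Nous devons dériver notre équation de la vitesse v(t) = 2·t - 2 1 fois. En dérivant la vitesse, nous obtenons l'accélération: a(t) = 2. En utilisant a(t) = 2 et en substituant t = 1, nous trouvons a = 2.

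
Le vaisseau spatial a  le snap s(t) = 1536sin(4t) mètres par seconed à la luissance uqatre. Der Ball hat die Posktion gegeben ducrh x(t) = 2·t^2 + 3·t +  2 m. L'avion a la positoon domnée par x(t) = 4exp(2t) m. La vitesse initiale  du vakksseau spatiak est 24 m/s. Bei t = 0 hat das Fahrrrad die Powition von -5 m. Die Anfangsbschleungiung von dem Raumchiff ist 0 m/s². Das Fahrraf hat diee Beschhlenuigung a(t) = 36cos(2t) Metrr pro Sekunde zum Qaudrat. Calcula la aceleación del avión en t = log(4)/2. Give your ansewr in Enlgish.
We must differentiate our position equation x(t) = 4·exp(2·t) 2 times. Differentiating position, we get velocity: v(t) = 8·exp(2·t). Taking d/dt of v(t), we find a(t) = 16·exp(2·t). We have acceleration a(t) = 16·exp(2·t). Substituting t = log(4)/2: a(log(4)/2) = 64.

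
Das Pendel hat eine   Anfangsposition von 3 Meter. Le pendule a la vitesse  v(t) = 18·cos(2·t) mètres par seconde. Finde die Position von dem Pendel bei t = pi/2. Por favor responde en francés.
Nous devons trouver l'intégrale de notre équation de la vitesse v(t) = 18·cos(2·t) 1 fois. L'intégrale de la vitesse est la position. En utilisant x(0) = 3, nous obtenons x(t) = 9·sin(2·t) + 3. De l'équation de la position x(t) = 9·sin(2·t) + 3, nous substituons t = pi/2 pour obtenir x = 3.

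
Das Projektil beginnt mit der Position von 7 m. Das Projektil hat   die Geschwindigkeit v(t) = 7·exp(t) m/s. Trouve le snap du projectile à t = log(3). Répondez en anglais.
To solve this, we need to take 3 derivatives of our velocity equation v(t) = 7·exp(t). Differentiating velocity, we get acceleration: a(t) = 7·exp(t). Taking d/dt of a(t), we find j(t) = 7·exp(t). The derivative of jerk gives snap: s(t) = 7·exp(t). Using s(t) = 7·exp(t) and substituting t = log(3), we find s = 21.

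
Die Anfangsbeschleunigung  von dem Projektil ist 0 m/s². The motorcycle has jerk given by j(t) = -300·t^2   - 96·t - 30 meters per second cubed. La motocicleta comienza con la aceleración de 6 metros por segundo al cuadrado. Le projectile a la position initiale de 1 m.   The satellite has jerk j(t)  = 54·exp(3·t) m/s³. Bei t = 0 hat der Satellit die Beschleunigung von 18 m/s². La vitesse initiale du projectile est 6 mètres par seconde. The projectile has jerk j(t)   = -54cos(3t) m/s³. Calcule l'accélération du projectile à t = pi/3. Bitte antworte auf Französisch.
Pour résoudre ceci, nous devons prendre 1 primitive de notre équation du jerk j(t) = -54·cos(3·t). En intégrant le jerk et en utilisant la condition initiale a(0) = 0, nous obtenons a(t) = -18·sin(3·t). De l'équation de l'accélération a(t) = -18·sin(3·t), nous substituons t = pi/3 pour obtenir a = 0.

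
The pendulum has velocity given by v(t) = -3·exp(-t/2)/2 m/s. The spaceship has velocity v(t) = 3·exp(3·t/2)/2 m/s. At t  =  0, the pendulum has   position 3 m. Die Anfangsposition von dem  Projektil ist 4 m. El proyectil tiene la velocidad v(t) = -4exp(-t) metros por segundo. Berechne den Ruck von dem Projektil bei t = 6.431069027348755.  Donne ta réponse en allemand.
Ausgehend von der Geschwindigkeit v(t) = -4·exp(-t), nehmen wir 2 Ableitungen. Mit d/dt von v(t) finden wir a(t) = 4·exp(-t). Die Ableitung von der Beschleunigung ergibt den Ruck: j(t) = -4·exp(-t). Wir haben den Ruck j(t) = -4·exp(-t). Durch Einsetzen von t = 6.431069027348755: j(6.431069027348755) = -0.00644291200595186.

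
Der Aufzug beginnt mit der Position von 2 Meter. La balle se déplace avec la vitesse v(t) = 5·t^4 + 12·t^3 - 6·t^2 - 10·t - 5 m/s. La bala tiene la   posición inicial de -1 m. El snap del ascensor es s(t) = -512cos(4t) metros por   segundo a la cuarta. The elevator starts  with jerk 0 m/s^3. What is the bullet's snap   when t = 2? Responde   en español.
Debemos derivar nuestra ecuación de la velocidad v(t) = 5·t^4 + 12·t^3 - 6·t^2 - 10·t - 5 3 veces. Derivando la velocidad, obtenemos la aceleración: a(t) = 20·t^3 + 36·t^2 - 12·t - 10. La derivada de la aceleración da la sacudida: j(t) = 60·t^2 + 72·t - 12. Derivando la sacudida, obtenemos el snap: s(t) = 120·t + 72. Tenemos el snap s(t) = 120·t + 72. Sustituyendo t = 2: s(2) = 312.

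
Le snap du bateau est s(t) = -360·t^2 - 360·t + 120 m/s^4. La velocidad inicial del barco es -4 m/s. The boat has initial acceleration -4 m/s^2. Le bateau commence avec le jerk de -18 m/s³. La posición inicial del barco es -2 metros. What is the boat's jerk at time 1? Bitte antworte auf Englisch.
We must find the integral of our snap equation s(t) = -360·t^2 - 360·t + 120 1 time. The integral of snap, with j(0) = -18, gives jerk: j(t) = -120·t^3 - 180·t^2 + 120·t - 18. From the given jerk equation j(t) = -120·t^3 - 180·t^2 + 120·t - 18, we substitute t = 1 to get j = -198.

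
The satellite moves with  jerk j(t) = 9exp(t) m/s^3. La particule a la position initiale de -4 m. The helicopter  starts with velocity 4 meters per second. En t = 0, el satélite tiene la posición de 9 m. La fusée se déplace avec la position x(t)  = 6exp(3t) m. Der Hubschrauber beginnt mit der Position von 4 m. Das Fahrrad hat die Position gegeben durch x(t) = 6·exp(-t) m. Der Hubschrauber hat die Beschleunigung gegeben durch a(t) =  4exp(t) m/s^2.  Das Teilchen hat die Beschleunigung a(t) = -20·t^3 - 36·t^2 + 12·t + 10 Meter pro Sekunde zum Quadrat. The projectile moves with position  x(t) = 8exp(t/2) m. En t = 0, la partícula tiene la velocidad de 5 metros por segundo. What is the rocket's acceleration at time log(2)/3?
Starting from position x(t) = 6·exp(3·t), we take 2 derivatives. Differentiating position, we get velocity: v(t) = 18·exp(3·t). The derivative of velocity gives acceleration: a(t) = 54·exp(3·t). Using a(t) = 54·exp(3·t) and substituting t = log(2)/3, we find a = 108.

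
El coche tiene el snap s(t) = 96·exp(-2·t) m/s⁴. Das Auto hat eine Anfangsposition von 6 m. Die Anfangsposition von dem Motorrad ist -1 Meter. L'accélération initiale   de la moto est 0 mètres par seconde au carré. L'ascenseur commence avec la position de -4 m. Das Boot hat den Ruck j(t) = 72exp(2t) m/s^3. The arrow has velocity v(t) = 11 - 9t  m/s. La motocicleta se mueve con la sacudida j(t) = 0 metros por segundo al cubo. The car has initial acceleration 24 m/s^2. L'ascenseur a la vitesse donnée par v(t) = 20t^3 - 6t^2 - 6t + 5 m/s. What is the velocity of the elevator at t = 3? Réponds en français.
De l'équation de la vitesse v(t) = 20·t^3 - 6·t^2 - 6·t + 5, nous substituons t = 3 pour obtenir v = 473.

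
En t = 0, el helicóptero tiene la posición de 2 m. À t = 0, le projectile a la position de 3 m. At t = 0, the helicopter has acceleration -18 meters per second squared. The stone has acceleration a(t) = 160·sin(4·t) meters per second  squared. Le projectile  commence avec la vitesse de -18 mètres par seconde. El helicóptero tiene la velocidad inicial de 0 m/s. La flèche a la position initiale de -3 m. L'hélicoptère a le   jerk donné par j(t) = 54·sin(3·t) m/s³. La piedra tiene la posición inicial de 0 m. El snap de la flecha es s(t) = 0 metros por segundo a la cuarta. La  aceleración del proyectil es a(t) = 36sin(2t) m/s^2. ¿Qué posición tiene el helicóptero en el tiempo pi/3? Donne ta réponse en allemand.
Wir müssen unsere Gleichung für den Ruck j(t) = 54·sin(3·t) 3-mal integrieren. Die Stammfunktion von dem Ruck, mit a(0) = -18, ergibt die Beschleunigung: a(t) = -18·cos(3·t). Das Integral von der Beschleunigung ist die Geschwindigkeit. Mit v(0) = 0 erhalten wir v(t) = -6·sin(3·t). Die Stammfunktion von der Geschwindigkeit, mit x(0) = 2, ergibt die Position: x(t) = 2·cos(3·t). Wir haben die Position x(t) = 2·cos(3·t). Durch Einsetzen von t = pi/3: x(pi/3) = -2.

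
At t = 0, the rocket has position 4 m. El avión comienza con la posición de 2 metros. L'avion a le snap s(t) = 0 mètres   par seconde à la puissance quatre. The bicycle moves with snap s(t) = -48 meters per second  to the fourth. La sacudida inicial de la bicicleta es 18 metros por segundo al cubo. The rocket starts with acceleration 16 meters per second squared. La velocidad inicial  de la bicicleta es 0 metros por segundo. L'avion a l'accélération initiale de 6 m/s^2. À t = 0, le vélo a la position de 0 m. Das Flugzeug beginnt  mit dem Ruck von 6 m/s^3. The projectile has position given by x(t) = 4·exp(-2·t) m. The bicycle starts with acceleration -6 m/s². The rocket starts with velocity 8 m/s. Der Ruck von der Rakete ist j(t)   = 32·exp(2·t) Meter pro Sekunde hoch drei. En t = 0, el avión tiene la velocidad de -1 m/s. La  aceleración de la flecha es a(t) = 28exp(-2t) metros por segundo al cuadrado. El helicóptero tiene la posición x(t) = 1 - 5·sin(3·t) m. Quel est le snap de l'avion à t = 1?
En utilisant s(t) = 0 et en substituant t = 1, nous trouvons s = 0.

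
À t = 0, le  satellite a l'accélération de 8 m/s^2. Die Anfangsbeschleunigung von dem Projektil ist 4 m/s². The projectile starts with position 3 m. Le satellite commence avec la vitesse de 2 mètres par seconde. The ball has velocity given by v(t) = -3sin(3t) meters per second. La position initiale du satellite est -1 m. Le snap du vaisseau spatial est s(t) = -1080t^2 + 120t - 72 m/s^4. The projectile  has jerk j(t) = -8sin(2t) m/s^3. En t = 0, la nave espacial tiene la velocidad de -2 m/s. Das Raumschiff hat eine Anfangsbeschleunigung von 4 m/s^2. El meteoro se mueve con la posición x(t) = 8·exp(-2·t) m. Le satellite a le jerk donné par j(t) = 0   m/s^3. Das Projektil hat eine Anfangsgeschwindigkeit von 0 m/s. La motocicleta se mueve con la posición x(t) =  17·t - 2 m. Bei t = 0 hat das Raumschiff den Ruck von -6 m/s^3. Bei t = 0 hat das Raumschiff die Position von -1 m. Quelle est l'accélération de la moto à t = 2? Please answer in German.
Um dies zu lösen, müssen wir 2 Ableitungen unserer Gleichung für die Position x(t) = 17·t - 2 nehmen. Mit d/dt von x(t) finden wir v(t) = 17. Durch Ableiten von der Geschwindigkeit erhalten wir die Beschleunigung: a(t) = 0. Wir haben die Beschleunigung a(t) = 0. Durch Einsetzen von t = 2: a(2) = 0.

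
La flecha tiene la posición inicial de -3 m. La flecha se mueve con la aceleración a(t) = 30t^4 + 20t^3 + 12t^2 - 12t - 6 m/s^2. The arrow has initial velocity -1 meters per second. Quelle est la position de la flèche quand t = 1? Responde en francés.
Pour résoudre ceci, nous devons prendre 2 primitives de notre équation de l'accélération a(t) = 30·t^4 + 20·t^3 + 12·t^2 - 12·t - 6. La primitive de l'accélération, avec v(0) = -1, donne la vitesse: v(t) = 6·t^5 + 5·t^4 + 4·t^3 - 6·t^2 - 6·t - 1. L'intégrale de la vitesse est la position. En utilisant x(0) = -3, nous obtenons x(t) = t^6 + t^5 + t^4 - 2·t^3 - 3·t^2 - t - 3. En utilisant x(t) = t^6 + t^5 + t^4 - 2·t^3 - 3·t^2 - t - 3 et en substituant t = 1, nous trouvons x = -6.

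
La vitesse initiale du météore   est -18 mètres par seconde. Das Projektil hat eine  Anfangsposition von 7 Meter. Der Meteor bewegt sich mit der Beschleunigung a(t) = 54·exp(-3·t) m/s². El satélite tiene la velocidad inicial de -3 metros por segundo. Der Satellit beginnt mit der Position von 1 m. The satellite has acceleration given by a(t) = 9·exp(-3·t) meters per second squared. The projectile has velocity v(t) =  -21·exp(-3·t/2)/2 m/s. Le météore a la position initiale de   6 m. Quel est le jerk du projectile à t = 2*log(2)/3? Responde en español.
Partiendo de la velocidad v(t) = -21·exp(-3·t/2)/2, tomamos 2 derivadas. Tomando d/dt de v(t), encontramos a(t) = 63·exp(-3·t/2)/4. Tomando d/dt de a(t), encontramos j(t) = -189·exp(-3·t/2)/8. De la ecuación de la sacudida j(t) = -189·exp(-3·t/2)/8, sustituimos t = 2*log(2)/3 para obtener j = -189/16.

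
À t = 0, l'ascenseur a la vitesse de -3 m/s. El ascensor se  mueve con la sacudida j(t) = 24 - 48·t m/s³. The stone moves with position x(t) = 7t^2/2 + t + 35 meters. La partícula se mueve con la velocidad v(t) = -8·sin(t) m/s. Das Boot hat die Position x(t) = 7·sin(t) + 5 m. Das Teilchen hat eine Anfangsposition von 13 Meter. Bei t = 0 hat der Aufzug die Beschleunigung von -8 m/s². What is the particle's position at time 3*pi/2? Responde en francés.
Nous devons intégrer notre équation de la vitesse v(t) = -8·sin(t) 1 fois. En intégrant la vitesse et en utilisant la condition initiale x(0) = 13, nous obtenons x(t) = 8·cos(t) + 5. Nous avons la position x(t) = 8·cos(t) + 5. En substituant t = 3*pi/2: x(3*pi/2) = 5.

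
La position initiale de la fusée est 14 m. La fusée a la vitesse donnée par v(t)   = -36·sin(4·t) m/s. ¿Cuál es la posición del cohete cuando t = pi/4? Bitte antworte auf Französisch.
Nous devons intégrer notre équation de la vitesse v(t) = -36·sin(4·t) 1 fois. L'intégrale de la vitesse est la position. En utilisant x(0) = 14, nous obtenons x(t) = 9·cos(4·t) + 5. De l'équation de la position x(t) = 9·cos(4·t) + 5, nous substituons t = pi/4 pour obtenir x = -4.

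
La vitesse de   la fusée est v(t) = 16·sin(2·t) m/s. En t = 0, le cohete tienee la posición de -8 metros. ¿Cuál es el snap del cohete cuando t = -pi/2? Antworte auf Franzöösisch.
Nous devons dériver notre équation de la vitesse v(t) = 16·sin(2·t) 3 fois. La dérivée de la vitesse donne l'accélération: a(t) = 32·cos(2·t). La dérivée de l'accélération donne le jerk: j(t) = -64·sin(2·t). En dérivant le jerk, nous obtenons le snap: s(t) = -128·cos(2·t). En utilisant s(t) = -128·cos(2·t) et en substituant t = -pi/2, nous trouvons s = 128.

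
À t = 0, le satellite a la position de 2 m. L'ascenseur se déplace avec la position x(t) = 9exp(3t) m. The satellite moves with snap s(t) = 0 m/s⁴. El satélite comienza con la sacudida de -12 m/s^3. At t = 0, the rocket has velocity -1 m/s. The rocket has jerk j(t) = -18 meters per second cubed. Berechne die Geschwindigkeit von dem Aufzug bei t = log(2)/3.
Ausgehend von der Position x(t) = 9·exp(3·t), nehmen wir 1 Ableitung. Durch Ableiten von der Position erhalten wir die Geschwindigkeit: v(t) = 27·exp(3·t). Wir haben die Geschwindigkeit v(t) = 27·exp(3·t). Durch Einsetzen von t = log(2)/3: v(log(2)/3) = 54.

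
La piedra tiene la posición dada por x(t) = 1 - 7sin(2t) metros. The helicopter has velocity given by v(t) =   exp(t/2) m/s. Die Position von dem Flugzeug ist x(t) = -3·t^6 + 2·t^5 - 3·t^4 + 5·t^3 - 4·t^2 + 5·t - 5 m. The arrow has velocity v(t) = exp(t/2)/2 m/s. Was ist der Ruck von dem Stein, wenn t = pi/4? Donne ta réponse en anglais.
We must differentiate our position equation x(t) = 1 - 7·sin(2·t) 3 times. Differentiating position, we get velocity: v(t) = -14·cos(2·t). Taking d/dt of v(t), we find a(t) = 28·sin(2·t). Differentiating acceleration, we get jerk: j(t) = 56·cos(2·t). From the given jerk equation j(t) = 56·cos(2·t), we substitute t = pi/4 to get j = 0.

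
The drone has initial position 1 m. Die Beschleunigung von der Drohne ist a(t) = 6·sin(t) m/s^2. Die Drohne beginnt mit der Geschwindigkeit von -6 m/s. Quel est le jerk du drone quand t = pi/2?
Pour résoudre ceci, nous devons prendre 1 dérivée de notre équation de l'accélération a(t) = 6·sin(t). La dérivée de l'accélération donne le jerk: j(t) = 6·cos(t). Nous avons le jerk j(t) = 6·cos(t). En substituant t = pi/2: j(pi/2) = 0.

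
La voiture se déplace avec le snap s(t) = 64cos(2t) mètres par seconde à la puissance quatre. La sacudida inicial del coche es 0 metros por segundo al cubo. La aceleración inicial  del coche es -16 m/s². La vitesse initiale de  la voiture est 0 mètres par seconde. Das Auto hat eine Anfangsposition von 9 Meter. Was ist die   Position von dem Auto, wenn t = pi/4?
Ausgehend von dem Snap s(t) = 64·cos(2·t), nehmen wir 4 Stammfunktionen. Das Integral von dem Snap, mit j(0) = 0, ergibt den Ruck: j(t) = 32·sin(2·t). Die Stammfunktion von dem Ruck ist die Beschleunigung. Mit a(0) = -16 erhalten wir a(t) = -16·cos(2·t). Das Integral von der Beschleunigung, mit v(0) = 0, ergibt die Geschwindigkeit: v(t) = -8·sin(2·t). Mit ∫v(t)dt und Anwendung von x(0) = 9, finden wir x(t) = 4·cos(2·t) + 5. Wir haben die Position x(t) = 4·cos(2·t) + 5. Durch Einsetzen von t = pi/4: x(pi/4) = 5.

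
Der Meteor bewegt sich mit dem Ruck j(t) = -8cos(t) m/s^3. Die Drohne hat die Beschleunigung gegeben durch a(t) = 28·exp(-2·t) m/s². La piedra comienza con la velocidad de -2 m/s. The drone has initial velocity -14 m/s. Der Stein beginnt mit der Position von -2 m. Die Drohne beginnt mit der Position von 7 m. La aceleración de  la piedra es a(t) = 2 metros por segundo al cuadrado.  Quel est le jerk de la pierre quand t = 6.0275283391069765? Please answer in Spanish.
Para resolver esto, necesitamos tomar 1 derivada de nuestra ecuación de la aceleración a(t) = 2. Tomando d/dt de a(t), encontramos j(t) = 0. De la ecuación de la sacudida j(t) = 0, sustituimos t = 6.0275283391069765 para obtener j = 0.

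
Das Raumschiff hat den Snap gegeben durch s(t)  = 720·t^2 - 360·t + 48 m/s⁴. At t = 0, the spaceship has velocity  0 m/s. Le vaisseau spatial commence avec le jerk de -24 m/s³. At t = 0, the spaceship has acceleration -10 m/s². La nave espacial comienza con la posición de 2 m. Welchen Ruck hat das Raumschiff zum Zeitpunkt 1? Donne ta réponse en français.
Pour résoudre ceci, nous devons prendre 1 primitive de notre équation du snap s(t) = 720·t^2 - 360·t + 48. En prenant ∫s(t)dt et en appliquant j(0) = -24, nous trouvons j(t) = 240·t^3 - 180·t^2 + 48·t - 24. De l'équation du jerk j(t) = 240·t^3 - 180·t^2 + 48·t - 24, nous substituons t = 1 pour obtenir j = 84.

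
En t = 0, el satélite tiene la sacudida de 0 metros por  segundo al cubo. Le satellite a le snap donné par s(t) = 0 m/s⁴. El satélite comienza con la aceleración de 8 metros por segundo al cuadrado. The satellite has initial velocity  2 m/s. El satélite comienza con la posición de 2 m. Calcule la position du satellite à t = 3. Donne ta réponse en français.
Nous devons trouver la primitive de notre équation du snap s(t) = 0 4 fois. En prenant ∫s(t)dt et en appliquant j(0) = 0, nous trouvons j(t) = 0. La primitive du jerk, avec a(0) = 8, donne l'accélération: a(t) = 8. En prenant ∫a(t)dt et en appliquant v(0) = 2, nous trouvons v(t) = 8·t + 2. En intégrant la vitesse et en utilisant la condition initiale x(0) = 2, nous obtenons x(t) = 4·t^2 + 2·t + 2. De l'équation de la position x(t) = 4·t^2 + 2·t + 2, nous substituons t = 3 pour obtenir x = 44.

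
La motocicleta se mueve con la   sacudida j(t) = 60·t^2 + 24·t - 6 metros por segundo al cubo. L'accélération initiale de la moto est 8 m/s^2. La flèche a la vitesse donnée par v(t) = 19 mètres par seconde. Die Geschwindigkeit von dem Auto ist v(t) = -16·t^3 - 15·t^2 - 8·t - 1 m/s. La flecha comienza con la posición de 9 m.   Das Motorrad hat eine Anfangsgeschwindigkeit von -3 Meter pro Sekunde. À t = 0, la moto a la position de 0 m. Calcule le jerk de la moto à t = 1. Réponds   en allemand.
Mit j(t) = 60·t^2 + 24·t - 6 und Einsetzen von t = 1, finden wir j = 78.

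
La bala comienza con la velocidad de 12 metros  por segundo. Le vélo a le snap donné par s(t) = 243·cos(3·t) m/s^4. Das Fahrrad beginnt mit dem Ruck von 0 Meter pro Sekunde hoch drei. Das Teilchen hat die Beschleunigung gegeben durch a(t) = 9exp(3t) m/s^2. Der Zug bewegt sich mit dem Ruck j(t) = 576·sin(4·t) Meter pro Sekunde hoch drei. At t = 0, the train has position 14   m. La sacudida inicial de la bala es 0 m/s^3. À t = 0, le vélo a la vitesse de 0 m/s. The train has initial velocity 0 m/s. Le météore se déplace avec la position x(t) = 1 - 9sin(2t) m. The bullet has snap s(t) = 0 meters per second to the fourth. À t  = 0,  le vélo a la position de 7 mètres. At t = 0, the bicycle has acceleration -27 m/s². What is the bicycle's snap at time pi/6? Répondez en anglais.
From the given snap equation s(t) = 243·cos(3·t), we substitute t = pi/6 to get s = 0.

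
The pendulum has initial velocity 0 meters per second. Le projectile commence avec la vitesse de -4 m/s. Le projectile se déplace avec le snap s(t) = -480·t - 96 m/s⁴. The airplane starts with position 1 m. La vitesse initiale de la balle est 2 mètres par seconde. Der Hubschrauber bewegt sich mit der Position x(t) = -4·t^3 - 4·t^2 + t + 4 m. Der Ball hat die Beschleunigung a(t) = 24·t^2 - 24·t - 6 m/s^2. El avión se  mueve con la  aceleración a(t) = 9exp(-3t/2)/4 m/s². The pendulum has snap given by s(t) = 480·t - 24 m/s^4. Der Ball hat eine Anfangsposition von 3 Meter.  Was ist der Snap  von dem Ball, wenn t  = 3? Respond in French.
En partant de l'accélération a(t) = 24·t^2 - 24·t - 6, nous prenons 2 dérivées. La dérivée de l'accélération donne le jerk: j(t) = 48·t - 24. En dérivant le jerk, nous obtenons le snap: s(t) = 48. En utilisant s(t) = 48 et en substituant t = 3, nous trouvons s = 48.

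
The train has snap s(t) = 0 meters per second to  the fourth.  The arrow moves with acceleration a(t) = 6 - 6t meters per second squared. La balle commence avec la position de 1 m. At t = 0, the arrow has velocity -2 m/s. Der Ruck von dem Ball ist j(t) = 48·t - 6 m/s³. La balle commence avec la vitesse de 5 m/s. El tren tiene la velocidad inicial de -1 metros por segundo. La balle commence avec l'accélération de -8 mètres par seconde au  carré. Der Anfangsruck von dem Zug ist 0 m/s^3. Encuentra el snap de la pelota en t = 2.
Debemos derivar nuestra ecuación de la sacudida j(t) = 48·t - 6 1 vez. Tomando d/dt de j(t), encontramos s(t) = 48. Tenemos el snap s(t) = 48. Sustituyendo t = 2: s(2) = 48.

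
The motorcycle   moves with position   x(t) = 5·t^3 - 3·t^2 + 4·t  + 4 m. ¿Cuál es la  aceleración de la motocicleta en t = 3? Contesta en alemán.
Wir müssen unsere Gleichung für die Position x(t) = 5·t^3 - 3·t^2 + 4·t + 4 2-mal ableiten. Durch Ableiten von der Position erhalten wir die Geschwindigkeit: v(t) = 15·t^2 - 6·t + 4. Durch Ableiten von der Geschwindigkeit erhalten wir die Beschleunigung: a(t) = 30·t - 6. Wir haben die Beschleunigung a(t) = 30·t - 6. Durch Einsetzen von t = 3: a(3) = 84.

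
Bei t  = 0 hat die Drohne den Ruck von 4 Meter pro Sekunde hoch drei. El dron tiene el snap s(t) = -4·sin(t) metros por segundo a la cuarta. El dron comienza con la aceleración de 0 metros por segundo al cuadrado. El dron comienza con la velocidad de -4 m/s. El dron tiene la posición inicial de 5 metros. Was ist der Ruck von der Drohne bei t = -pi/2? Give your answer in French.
Pour résoudre ceci, nous devons prendre 1 primitive de notre équation du snap s(t) = -4·sin(t). L'intégrale du snap, avec j(0) = 4, donne le jerk: j(t) = 4·cos(t). En utilisant j(t) = 4·cos(t) et en substituant t = -pi/2, nous trouvons j = 0.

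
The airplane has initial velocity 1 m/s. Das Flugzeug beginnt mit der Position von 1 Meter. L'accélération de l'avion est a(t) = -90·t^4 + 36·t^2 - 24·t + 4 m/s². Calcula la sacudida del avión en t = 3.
Debemos derivar nuestra ecuación de la aceleración a(t) = -90·t^4 + 36·t^2 - 24·t + 4 1 vez. Derivando la aceleración, obtenemos la sacudida: j(t) = -360·t^3 + 72·t - 24. De la ecuación de la sacudida j(t) = -360·t^3 + 72·t - 24, sustituimos t = 3 para obtener j = -9528.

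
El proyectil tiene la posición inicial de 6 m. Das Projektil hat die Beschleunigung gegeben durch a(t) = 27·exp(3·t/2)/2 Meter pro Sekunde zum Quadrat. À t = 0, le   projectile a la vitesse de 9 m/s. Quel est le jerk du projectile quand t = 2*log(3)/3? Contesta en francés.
Nous devons dériver notre équation de l'accélération a(t) = 27·exp(3·t/2)/2 1 fois. La dérivée de l'accélération donne le jerk: j(t) = 81·exp(3·t/2)/4. De l'équation du jerk j(t) = 81·exp(3·t/2)/4, nous substituons t = 2*log(3)/3 pour obtenir j = 243/4.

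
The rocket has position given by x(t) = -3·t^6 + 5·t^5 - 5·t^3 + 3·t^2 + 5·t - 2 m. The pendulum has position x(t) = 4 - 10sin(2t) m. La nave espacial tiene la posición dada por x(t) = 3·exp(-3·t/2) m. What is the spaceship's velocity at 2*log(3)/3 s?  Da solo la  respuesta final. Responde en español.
v(2*log(3)/3) = -3/2.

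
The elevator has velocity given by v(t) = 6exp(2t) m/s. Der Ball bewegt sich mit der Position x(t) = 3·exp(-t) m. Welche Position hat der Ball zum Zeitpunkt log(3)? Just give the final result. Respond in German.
Bei t = log(3), x = 1.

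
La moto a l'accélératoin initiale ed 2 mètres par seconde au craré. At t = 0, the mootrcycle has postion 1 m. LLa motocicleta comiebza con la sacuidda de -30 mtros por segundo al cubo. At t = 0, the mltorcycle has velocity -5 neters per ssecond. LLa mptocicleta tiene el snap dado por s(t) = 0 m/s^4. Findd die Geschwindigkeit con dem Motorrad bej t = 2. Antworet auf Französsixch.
Nous devons intégrer notre équation du snap s(t) = 0 3 fois. En prenant ∫s(t)dt et en appliquant j(0) = -30, nous trouvons j(t) = -30. En prenant ∫j(t)dt et en appliquant a(0) = 2, nous trouvons a(t) = 2 - 30·t. En prenant ∫a(t)dt et en appliquant v(0) = -5, nous trouvons v(t) = -15·t^2 + 2·t - 5. De l'équation de la vitesse v(t) = -15·t^2 + 2·t - 5, nous substituons t = 2 pour obtenir v = -61.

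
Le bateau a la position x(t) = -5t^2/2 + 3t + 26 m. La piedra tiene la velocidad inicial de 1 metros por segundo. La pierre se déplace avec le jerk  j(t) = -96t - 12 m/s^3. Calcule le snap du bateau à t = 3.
En partant de la position x(t) = -5·t^2/2 + 3·t + 26, nous prenons 4 dérivées. En prenant d/dt de x(t), nous trouvons v(t) = 3 - 5·t. La dérivée de la vitesse donne l'accélération: a(t) = -5. La dérivée de l'accélération donne le jerk: j(t) = 0. La dérivée du jerk donne le snap: s(t) = 0. En utilisant s(t) = 0 et en substituant t = 3, nous trouvons s = 0.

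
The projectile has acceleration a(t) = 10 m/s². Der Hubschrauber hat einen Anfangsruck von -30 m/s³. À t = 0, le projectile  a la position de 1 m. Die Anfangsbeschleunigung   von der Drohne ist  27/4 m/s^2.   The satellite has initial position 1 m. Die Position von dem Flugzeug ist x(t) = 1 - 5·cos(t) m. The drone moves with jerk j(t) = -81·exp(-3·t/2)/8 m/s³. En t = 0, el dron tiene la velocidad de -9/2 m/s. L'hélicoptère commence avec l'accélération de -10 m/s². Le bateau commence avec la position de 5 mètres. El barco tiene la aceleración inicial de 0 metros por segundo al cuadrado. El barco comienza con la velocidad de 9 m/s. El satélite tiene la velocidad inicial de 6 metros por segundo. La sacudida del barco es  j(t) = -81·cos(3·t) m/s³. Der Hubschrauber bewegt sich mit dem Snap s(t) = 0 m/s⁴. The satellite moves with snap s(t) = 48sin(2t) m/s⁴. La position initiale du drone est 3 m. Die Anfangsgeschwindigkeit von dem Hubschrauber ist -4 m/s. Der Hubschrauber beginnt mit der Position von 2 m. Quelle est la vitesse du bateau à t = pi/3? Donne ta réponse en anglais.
We must find the integral of our jerk equation j(t) = -81·cos(3·t) 2 times. Taking ∫j(t)dt and applying a(0) = 0, we find a(t) = -27·sin(3·t). The integral of acceleration is velocity. Using v(0) = 9, we get v(t) = 9·cos(3·t). From the given velocity equation v(t) = 9·cos(3·t), we substitute t = pi/3 to get v = -9.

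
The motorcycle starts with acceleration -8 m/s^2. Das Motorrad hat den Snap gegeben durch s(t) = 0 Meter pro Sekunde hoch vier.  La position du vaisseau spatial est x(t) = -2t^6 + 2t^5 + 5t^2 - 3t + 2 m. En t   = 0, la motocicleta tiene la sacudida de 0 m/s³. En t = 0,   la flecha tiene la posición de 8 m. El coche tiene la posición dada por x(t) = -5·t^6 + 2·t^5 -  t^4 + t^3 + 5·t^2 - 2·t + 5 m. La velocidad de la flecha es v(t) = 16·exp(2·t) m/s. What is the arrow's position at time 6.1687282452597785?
Starting from velocity v(t) = 16·exp(2·t), we take 1 integral. Finding the antiderivative of v(t) and using x(0) = 8: x(t) = 8·exp(2·t). Using x(t) = 8·exp(2·t) and substituting t = 6.1687282452597785, we find x = 1824648.69795737.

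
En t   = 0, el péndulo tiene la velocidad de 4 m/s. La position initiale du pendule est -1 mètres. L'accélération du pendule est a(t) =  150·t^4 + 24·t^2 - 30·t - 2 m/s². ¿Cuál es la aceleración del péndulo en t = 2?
De la ecuación de la aceleración a(t) = 150·t^4 + 24·t^2 - 30·t - 2, sustituimos t = 2 para obtener a = 2434.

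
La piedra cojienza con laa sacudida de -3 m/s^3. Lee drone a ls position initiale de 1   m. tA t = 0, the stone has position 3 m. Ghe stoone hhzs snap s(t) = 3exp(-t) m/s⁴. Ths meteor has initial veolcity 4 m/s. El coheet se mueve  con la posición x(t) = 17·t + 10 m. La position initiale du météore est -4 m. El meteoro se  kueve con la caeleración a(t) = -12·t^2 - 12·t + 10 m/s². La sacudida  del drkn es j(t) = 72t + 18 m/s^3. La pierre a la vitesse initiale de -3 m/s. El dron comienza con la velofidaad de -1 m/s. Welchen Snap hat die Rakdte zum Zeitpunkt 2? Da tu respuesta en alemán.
Um dies zu lösen, müssen wir 4 Ableitungen unserer Gleichung für die Position x(t) = 17·t + 10 nehmen. Mit d/dt von x(t) finden wir v(t) = 17. Durch Ableiten von der Geschwindigkeit erhalten wir die Beschleunigung: a(t) = 0. Die Ableitung von der Beschleunigung ergibt den Ruck: j(t) = 0. Durch Ableiten von dem Ruck erhalten wir den Snap: s(t) = 0. Aus der Gleichung für den Snap s(t) = 0, setzen wir t = 2 ein und erhalten s = 0.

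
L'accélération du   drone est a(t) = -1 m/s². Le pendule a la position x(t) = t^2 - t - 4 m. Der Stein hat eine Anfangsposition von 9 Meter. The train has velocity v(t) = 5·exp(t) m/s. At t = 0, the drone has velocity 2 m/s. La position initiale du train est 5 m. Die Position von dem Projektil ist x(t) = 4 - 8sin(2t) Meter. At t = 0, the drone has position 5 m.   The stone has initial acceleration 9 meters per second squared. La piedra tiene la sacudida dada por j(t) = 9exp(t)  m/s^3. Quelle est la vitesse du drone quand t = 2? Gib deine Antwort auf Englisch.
Starting from acceleration a(t) = -1, we take 1 antiderivative. The antiderivative of acceleration, with v(0) = 2, gives velocity: v(t) = 2 - t. Using v(t) = 2 - t and substituting t = 2, we find v = 0.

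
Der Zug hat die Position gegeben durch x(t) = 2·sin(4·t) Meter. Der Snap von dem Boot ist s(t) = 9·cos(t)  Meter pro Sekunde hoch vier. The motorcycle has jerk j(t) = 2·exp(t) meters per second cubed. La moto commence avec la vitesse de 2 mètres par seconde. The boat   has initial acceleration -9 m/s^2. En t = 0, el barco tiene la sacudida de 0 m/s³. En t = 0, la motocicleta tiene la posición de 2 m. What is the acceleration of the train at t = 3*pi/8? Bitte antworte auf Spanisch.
Para resolver esto, necesitamos tomar 2 derivadas de nuestra ecuación de la posición x(t) = 2·sin(4·t). Derivando la posición, obtenemos la velocidad: v(t) = 8·cos(4·t). Tomando d/dt de v(t), encontramos a(t) = -32·sin(4·t). Tenemos la aceleración a(t) = -32·sin(4·t). Sustituyendo t = 3*pi/8: a(3*pi/8) = 32.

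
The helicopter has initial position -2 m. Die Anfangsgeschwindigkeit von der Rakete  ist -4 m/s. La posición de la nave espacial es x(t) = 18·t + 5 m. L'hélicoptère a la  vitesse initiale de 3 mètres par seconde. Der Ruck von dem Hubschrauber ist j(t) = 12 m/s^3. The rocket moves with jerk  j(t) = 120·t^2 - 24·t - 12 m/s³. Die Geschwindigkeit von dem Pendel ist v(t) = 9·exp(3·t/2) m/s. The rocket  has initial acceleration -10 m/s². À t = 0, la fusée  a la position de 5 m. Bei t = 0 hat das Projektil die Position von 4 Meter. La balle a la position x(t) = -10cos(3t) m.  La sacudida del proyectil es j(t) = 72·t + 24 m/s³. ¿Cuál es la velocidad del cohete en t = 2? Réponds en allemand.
Um dies zu lösen, müssen wir 2 Stammfunktionen unserer Gleichung für den Ruck j(t) = 120·t^2 - 24·t - 12 finden. Mit ∫j(t)dt und Anwendung von a(0) = -10, finden wir a(t) = 40·t^3 - 12·t^2 - 12·t - 10. Das Integral von der Beschleunigung ist die Geschwindigkeit. Mit v(0) = -4 erhalten wir v(t) = 10·t^4 - 4·t^3 - 6·t^2 - 10·t - 4. Mit v(t) = 10·t^4 - 4·t^3 - 6·t^2 - 10·t - 4 und Einsetzen von t = 2, finden wir v = 80.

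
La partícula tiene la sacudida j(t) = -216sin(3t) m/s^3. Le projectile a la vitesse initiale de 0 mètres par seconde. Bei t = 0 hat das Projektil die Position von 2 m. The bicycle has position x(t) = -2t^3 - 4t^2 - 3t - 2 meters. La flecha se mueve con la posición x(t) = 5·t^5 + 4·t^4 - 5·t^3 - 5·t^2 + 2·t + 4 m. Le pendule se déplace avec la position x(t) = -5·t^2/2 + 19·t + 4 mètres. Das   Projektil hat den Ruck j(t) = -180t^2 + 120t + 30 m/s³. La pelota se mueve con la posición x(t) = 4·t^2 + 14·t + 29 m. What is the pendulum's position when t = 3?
From the given position equation x(t) = -5·t^2/2 + 19·t + 4, we substitute t = 3 to get x = 77/2.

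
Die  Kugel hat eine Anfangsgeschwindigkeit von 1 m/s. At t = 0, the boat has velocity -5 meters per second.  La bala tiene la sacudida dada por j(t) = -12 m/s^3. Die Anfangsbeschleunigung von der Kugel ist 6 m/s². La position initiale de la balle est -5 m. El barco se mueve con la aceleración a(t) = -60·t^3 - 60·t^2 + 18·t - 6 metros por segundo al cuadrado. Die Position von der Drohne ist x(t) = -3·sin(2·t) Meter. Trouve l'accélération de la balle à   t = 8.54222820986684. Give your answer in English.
We must find the integral of our jerk equation j(t) = -12 1 time. The antiderivative of jerk, with a(0) = 6, gives acceleration: a(t) = 6 - 12·t. We have acceleration a(t) = 6 - 12·t. Substituting t = 8.54222820986684: a(8.54222820986684) = -96.5067385184021.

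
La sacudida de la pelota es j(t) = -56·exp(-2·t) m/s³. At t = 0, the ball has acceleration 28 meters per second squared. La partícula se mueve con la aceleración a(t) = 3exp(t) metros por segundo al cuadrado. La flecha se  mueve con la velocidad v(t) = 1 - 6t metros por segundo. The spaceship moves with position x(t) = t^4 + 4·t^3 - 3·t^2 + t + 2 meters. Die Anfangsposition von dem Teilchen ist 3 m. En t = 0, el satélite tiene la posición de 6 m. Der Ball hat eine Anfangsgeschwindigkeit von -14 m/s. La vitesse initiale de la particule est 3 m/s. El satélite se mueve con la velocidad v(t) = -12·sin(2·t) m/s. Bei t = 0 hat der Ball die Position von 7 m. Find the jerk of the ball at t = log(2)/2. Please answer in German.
Aus der Gleichung für den Ruck j(t) = -56·exp(-2·t), setzen wir t = log(2)/2 ein und erhalten j = -28.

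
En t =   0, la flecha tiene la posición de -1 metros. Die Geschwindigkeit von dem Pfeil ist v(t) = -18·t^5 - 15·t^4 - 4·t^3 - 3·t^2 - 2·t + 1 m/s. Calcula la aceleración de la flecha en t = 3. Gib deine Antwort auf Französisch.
Nous devons dériver notre équation de la vitesse v(t) = -18·t^5 - 15·t^4 - 4·t^3 - 3·t^2 - 2·t + 1 1 fois. En prenant d/dt de v(t), nous trouvons a(t) = -90·t^4 - 60·t^3 - 12·t^2 - 6·t - 2. De l'équation de l'accélération a(t) = -90·t^4 - 60·t^3 - 12·t^2 - 6·t - 2, nous substituons t = 3 pour obtenir a = -9038.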